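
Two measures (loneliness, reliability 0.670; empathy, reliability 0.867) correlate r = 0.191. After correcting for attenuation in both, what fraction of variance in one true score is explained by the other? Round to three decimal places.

Disattenuated r = 0.191 / √(0.670 × 0.867) = 0.191 / 0.7622 = 0.2506.
Shared true-score variance = 0.2506² = 0.0628 ≈ 0.063.

0.063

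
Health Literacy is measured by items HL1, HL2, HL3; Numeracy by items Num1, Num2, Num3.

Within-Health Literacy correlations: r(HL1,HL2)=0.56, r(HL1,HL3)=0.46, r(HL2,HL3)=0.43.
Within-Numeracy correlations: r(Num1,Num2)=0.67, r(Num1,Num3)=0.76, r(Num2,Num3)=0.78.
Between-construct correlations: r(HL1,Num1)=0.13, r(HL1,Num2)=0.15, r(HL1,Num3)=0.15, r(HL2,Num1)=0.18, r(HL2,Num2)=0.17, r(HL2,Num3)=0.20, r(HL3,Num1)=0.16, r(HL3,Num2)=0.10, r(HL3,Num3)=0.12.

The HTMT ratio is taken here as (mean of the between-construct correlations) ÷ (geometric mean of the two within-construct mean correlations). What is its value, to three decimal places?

Mean between = 1.36/9 = 0.1511.
Mean within-HL = 1.45/3 = 0.4833; mean within-Num = 2.21/3 = 0.7367.
Geometric mean = √(0.4833 × 0.7367) = 0.5967.
HTMT = 0.1511 / 0.5967 = 0.253.

0.253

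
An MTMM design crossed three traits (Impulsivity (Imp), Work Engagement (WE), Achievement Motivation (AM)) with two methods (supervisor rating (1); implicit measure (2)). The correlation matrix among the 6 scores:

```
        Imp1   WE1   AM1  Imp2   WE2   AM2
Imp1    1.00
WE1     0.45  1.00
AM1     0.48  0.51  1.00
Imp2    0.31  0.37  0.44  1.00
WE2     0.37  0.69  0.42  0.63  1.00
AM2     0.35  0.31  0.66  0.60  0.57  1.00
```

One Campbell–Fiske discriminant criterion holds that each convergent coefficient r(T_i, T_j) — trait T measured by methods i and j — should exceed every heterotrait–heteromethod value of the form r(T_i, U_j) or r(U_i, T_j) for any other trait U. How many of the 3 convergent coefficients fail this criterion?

1

Each convergent coefficient versus the relevant comparison correlations:
Imp (methods 1·2): 0.31 vs {0.37, 0.37, 0.35, 0.44} → fail.
WE (methods 1·2): 0.69 vs {0.37, 0.37, 0.31, 0.42} → pass.
AM (methods 1·2): 0.66 vs {0.44, 0.35, 0.42, 0.31} → pass.
1 of 3 fail.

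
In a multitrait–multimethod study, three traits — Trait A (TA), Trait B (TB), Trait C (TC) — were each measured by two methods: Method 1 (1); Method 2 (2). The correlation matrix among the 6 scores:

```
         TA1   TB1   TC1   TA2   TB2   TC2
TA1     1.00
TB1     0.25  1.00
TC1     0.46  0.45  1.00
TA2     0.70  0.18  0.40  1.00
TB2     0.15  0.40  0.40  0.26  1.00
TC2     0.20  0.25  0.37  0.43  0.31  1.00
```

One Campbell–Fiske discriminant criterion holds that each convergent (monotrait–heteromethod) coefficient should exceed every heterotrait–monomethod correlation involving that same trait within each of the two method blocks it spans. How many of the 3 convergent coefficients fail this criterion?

2

Convergent coefficients and their comparison sets:
TA (methods 1·2): 0.70 vs {0.25, 0.26, 0.46, 0.43} → pass.
TB (methods 1·2): 0.40 vs {0.25, 0.26, 0.45, 0.31} → fail.
TC (methods 1·2): 0.37 vs {0.46, 0.43, 0.45, 0.31} → fail.
2 of 3 fail.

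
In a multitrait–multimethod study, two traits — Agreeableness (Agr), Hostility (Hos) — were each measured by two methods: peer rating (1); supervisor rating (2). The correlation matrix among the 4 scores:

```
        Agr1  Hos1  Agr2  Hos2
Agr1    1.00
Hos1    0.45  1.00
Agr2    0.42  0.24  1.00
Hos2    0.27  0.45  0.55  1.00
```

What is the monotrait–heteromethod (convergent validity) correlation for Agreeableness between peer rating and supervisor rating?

Same trait (Agr), different methods: r(Agr1, Agr2) = 0.42.

0.42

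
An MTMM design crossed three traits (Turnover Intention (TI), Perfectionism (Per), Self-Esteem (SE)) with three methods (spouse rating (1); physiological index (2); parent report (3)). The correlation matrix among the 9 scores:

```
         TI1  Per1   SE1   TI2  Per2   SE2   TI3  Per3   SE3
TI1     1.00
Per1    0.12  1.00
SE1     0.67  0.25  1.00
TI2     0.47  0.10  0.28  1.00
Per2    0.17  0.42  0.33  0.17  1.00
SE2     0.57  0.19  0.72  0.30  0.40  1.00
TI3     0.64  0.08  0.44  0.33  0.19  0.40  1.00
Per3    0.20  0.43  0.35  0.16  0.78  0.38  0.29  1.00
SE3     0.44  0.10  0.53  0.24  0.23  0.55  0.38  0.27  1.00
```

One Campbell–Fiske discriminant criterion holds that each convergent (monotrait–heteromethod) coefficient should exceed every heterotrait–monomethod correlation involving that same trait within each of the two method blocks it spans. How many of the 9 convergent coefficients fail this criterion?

Convergent coefficients and their comparison sets:
TI (methods 1·2): 0.47 vs {0.12, 0.17, 0.67, 0.30} → fail.
TI (methods 1·3): 0.64 vs {0.12, 0.29, 0.67, 0.38} → fail.
TI (methods 2·3): 0.33 vs {0.17, 0.29, 0.30, 0.38} → fail.
Per (methods 1·2): 0.42 vs {0.12, 0.17, 0.25, 0.40} → pass.
Per (methods 1·3): 0.43 vs {0.12, 0.29, 0.25, 0.27} → pass.
Per (methods 2·3): 0.78 vs {0.17, 0.29, 0.40, 0.27} → pass.
SE (methods 1·2): 0.72 vs {0.67, 0.30, 0.25, 0.40} → pass.
SE (methods 1·3): 0.53 vs {0.67, 0.38, 0.25, 0.27} → fail.
SE (methods 2·3): 0.55 vs {0.30, 0.38, 0.40, 0.27} → pass.
4 of 9 fail.

4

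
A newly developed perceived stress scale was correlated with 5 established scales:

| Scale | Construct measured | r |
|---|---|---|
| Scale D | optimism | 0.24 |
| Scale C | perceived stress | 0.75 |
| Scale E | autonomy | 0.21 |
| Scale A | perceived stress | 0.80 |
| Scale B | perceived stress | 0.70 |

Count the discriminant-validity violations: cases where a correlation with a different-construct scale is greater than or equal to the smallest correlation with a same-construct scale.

Convergent (same construct = perceived stress): Scale C, Scale A, Scale B.
Smallest convergent = 0.70. Discriminant values: 0.24, 0.21; count ≥ 0.70 → 0.

0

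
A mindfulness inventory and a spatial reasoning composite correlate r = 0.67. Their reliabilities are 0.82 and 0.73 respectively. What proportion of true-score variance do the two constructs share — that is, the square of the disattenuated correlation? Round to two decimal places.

Disattenuated r = 0.67 / √(0.82 × 0.73) = 0.67 / 0.7737 = 0.8660.
Shared true-score variance = 0.8660² = 0.7500 ≈ 0.75.

0.75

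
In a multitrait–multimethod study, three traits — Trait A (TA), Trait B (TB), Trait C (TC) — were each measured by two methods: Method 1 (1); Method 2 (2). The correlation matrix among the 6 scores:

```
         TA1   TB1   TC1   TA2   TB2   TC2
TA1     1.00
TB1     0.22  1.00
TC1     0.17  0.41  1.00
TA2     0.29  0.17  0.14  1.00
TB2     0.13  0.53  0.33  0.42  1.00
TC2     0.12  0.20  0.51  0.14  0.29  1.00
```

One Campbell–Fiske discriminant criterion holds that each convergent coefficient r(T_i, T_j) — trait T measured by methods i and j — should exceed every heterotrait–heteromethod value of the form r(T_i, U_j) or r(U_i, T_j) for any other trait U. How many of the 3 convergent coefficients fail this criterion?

0

Checking each validity diagonal entry against its comparison values:
TA (methods 1·2): 0.29 vs {0.13, 0.17, 0.12, 0.14} → pass.
TB (methods 1·2): 0.53 vs {0.17, 0.13, 0.20, 0.33} → pass.
TC (methods 1·2): 0.51 vs {0.14, 0.12, 0.33, 0.20} → pass.
0 of 3 fail.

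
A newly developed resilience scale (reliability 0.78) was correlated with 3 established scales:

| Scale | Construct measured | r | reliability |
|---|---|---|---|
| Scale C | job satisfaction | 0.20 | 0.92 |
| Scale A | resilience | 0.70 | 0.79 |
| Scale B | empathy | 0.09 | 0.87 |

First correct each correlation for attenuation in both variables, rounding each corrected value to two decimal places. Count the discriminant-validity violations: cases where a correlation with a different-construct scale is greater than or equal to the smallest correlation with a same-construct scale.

Disattenuated r (r / √(r_scale · r_new)):
  Scale C (disc): 0.20 / √(0.92·0.78) = 0.24
  Scale A (conv): 0.70 / √(0.79·0.78) = 0.89
  Scale B (disc): 0.09 / √(0.87·0.78) = 0.11
Smallest convergent = 0.89. Discriminant values: 0.24, 0.11; count ≥ 0.89 → 0.

0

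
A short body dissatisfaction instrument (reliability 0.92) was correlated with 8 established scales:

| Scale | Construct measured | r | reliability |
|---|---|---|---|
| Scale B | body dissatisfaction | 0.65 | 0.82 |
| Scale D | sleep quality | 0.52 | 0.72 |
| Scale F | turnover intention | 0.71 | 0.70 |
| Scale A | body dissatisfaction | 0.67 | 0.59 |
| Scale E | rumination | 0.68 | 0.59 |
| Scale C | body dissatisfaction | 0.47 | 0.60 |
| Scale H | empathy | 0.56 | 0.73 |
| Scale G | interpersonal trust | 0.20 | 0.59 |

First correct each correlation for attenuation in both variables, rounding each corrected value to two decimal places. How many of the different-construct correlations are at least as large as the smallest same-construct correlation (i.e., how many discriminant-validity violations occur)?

Disattenuated r (r / √(r_scale · r_new)):
  Scale B (conv): 0.65 / √(0.82·0.92) = 0.75
  Scale D (disc): 0.52 / √(0.72·0.92) = 0.64
  Scale F (disc): 0.71 / √(0.70·0.92) = 0.88
  Scale A (conv): 0.67 / √(0.59·0.92) = 0.91
  Scale E (disc): 0.68 / √(0.59·0.92) = 0.92
  Scale C (conv): 0.47 / √(0.60·0.92) = 0.63
  Scale H (disc): 0.56 / √(0.73·0.92) = 0.68
  Scale G (disc): 0.20 / √(0.59·0.92) = 0.27
Smallest convergent = 0.63. Discriminant values: 0.64, 0.88, 0.92, 0.68, 0.27; count ≥ 0.63 → 4.

4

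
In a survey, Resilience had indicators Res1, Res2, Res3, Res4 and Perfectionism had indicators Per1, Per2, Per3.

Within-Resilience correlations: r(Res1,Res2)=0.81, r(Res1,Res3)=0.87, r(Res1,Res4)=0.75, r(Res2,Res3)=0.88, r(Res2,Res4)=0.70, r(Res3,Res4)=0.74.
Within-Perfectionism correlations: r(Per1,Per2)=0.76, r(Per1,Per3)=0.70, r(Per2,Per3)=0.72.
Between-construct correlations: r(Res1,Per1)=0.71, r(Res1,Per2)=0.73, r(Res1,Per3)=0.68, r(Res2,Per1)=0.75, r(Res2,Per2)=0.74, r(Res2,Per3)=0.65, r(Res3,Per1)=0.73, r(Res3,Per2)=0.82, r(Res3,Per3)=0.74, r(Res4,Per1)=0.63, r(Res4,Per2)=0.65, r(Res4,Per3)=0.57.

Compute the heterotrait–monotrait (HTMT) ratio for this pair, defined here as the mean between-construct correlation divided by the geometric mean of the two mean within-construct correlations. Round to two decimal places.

0.92

Mean heterotrait r = 8.40/12 = 0.7000.
Mean within-Res = 4.75/6 = 0.7917; mean within-Per = 2.18/3 = 0.7267.
Geometric mean = √(0.7917 × 0.7267) = 0.7585.
HTMT = 0.7000 / 0.7585 = 0.92.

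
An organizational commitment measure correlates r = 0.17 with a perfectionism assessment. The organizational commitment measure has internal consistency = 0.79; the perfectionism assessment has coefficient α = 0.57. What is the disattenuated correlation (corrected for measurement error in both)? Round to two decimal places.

0.25

r_true = r_obs / √(r_xx · r_yy) = 0.17 / √(0.79 × 0.57) = 0.17 / √0.4503 = 0.17 / 0.6710 ≈ 0.25.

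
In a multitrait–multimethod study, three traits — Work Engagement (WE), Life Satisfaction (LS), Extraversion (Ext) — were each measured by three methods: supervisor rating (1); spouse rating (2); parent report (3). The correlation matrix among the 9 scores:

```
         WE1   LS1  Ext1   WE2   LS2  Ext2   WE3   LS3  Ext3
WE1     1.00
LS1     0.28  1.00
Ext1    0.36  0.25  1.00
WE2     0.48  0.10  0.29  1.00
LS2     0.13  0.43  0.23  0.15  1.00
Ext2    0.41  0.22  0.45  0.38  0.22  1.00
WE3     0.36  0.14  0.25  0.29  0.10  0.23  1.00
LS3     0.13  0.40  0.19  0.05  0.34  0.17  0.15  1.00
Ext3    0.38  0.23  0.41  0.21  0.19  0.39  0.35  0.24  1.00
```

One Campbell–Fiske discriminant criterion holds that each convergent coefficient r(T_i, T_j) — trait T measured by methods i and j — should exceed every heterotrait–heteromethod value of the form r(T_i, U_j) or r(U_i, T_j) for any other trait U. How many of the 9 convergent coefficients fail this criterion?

1

Checking each validity diagonal entry against its comparison values:
WE (methods 1·2): 0.48 vs {0.13, 0.10, 0.41, 0.29} → pass.
WE (methods 1·3): 0.36 vs {0.13, 0.14, 0.38, 0.25} → fail.
WE (methods 2·3): 0.29 vs {0.05, 0.10, 0.21, 0.23} → pass.
LS (methods 1·2): 0.43 vs {0.10, 0.13, 0.22, 0.23} → pass.
LS (methods 1·3): 0.40 vs {0.14, 0.13, 0.23, 0.19} → pass.
LS (methods 2·3): 0.34 vs {0.10, 0.05, 0.19, 0.17} → pass.
Ext (methods 1·2): 0.45 vs {0.29, 0.41, 0.23, 0.22} → pass.
Ext (methods 1·3): 0.41 vs {0.25, 0.38, 0.19, 0.23} → pass.
Ext (methods 2·3): 0.39 vs {0.23, 0.21, 0.17, 0.19} → pass.
1 of 9 fail.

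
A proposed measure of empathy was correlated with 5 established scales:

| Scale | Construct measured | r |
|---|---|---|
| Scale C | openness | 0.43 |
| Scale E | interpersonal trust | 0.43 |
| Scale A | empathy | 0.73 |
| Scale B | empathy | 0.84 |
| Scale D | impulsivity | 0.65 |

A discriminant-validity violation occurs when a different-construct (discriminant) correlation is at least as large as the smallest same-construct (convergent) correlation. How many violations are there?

Convergent (same construct = empathy): Scale A, Scale B.
Smallest convergent = 0.73. Discriminant values: 0.43, 0.43, 0.65; count ≥ 0.73 → 0.

0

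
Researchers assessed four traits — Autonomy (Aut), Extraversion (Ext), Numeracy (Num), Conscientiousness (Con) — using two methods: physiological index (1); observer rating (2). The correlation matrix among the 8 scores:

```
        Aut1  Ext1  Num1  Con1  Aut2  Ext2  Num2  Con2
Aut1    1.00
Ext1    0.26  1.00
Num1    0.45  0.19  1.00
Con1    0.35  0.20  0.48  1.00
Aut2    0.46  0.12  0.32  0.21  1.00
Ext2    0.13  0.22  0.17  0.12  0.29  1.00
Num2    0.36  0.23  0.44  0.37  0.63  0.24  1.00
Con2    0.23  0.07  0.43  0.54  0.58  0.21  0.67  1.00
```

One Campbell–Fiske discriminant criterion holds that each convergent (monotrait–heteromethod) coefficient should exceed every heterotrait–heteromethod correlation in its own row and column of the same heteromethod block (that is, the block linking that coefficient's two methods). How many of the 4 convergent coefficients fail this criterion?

1

Convergent coefficients and their comparison sets:
Aut (methods 1·2): 0.46 vs {0.13, 0.12, 0.36, 0.32, 0.23, 0.21} → pass.
Ext (methods 1·2): 0.22 vs {0.12, 0.13, 0.23, 0.17, 0.07, 0.12} → fail.
Num (methods 1·2): 0.44 vs {0.32, 0.36, 0.17, 0.23, 0.43, 0.37} → pass.
Con (methods 1·2): 0.54 vs {0.21, 0.23, 0.12, 0.07, 0.37, 0.43} → pass.
1 of 4 fail.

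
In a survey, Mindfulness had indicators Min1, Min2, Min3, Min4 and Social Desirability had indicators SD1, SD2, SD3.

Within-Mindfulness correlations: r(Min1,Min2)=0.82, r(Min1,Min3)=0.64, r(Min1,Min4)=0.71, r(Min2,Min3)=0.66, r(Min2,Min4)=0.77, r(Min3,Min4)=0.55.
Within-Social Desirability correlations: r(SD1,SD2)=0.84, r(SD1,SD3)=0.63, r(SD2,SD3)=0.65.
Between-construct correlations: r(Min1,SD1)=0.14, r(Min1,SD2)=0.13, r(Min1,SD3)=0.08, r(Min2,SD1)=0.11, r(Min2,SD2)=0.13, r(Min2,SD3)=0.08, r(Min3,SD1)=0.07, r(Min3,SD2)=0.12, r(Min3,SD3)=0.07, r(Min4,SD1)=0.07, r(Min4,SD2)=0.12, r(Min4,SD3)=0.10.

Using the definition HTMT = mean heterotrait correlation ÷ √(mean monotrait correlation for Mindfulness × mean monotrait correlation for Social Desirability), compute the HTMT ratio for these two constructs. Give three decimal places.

0.145

Mean between = 1.22/12 = 0.1017.
Mean within-Min = 4.15/6 = 0.6917; mean within-SD = 2.12/3 = 0.7067.
Geometric mean = √(0.6917 × 0.7067) = 0.6992.
HTMT = 0.1017 / 0.6992 = 0.145.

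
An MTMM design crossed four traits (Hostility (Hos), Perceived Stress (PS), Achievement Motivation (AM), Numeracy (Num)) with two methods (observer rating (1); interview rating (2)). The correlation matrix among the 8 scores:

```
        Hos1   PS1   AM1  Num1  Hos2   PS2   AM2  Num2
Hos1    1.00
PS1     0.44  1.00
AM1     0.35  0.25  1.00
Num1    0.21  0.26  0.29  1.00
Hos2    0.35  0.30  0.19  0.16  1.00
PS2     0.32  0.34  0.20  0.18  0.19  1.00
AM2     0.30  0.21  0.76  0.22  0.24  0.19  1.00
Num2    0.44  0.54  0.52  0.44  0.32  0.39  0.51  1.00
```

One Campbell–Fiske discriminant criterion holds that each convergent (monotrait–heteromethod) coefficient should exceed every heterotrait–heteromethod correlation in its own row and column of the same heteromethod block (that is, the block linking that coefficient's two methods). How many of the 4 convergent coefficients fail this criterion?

3

Checking each validity diagonal entry against its comparison values:
Hos (methods 1·2): 0.35 vs {0.32, 0.30, 0.30, 0.19, 0.44, 0.16} → fail.
PS (methods 1·2): 0.34 vs {0.30, 0.32, 0.21, 0.20, 0.54, 0.18} → fail.
AM (methods 1·2): 0.76 vs {0.19, 0.30, 0.20, 0.21, 0.52, 0.22} → pass.
Num (methods 1·2): 0.44 vs {0.16, 0.44, 0.18, 0.54, 0.22, 0.52} → fail.
3 of 4 fail.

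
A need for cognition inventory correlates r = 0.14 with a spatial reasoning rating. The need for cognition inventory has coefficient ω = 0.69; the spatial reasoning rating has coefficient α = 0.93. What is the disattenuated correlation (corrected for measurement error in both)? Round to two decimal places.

0.17

r_true = r_obs / √(r_xx · r_yy) = 0.14 / √(0.69 × 0.93) = 0.14 / √0.6417 = 0.14 / 0.8011 ≈ 0.17.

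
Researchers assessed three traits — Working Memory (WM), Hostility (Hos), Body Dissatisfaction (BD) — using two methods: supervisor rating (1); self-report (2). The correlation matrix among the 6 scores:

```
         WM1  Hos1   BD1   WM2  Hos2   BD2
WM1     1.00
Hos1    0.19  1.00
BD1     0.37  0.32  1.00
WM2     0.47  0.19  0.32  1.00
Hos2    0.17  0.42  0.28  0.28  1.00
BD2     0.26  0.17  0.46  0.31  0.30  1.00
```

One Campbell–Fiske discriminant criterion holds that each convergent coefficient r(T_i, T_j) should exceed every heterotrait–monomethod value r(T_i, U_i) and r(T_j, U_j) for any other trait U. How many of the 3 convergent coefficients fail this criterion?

Convergent coefficients and their comparison sets:
WM (methods 1·2): 0.47 vs {0.19, 0.28, 0.37, 0.31} → pass.
Hos (methods 1·2): 0.42 vs {0.19, 0.28, 0.32, 0.30} → pass.
BD (methods 1·2): 0.46 vs {0.37, 0.31, 0.32, 0.30} → pass.
0 of 3 fail.

0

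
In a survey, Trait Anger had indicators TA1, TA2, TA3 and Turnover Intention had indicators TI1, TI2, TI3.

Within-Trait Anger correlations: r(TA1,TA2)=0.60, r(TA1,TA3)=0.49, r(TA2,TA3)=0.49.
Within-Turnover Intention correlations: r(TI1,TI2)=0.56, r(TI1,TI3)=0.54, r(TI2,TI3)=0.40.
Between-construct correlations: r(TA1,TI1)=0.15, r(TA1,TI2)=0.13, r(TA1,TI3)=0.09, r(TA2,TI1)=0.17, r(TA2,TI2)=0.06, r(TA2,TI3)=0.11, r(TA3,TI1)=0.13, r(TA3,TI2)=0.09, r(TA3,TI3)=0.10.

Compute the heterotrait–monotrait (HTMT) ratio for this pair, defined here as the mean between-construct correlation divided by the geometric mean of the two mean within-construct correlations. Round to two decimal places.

0.22

Between-construct mean = 1.03/9 = 0.1144.
Mean within-TA = 1.58/3 = 0.5267; mean within-TI = 1.50/3 = 0.5000.
Geometric mean = √(0.5267 × 0.5000) = 0.5132.
HTMT = 0.1144 / 0.5132 = 0.22.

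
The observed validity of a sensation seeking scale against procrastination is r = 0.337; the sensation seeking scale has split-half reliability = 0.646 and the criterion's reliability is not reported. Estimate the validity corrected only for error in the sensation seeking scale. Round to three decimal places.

Single correction: r_c = r_obs / √r_xx = 0.337 / √0.646 = 0.337 / 0.8037 ≈ 0.419.

0.419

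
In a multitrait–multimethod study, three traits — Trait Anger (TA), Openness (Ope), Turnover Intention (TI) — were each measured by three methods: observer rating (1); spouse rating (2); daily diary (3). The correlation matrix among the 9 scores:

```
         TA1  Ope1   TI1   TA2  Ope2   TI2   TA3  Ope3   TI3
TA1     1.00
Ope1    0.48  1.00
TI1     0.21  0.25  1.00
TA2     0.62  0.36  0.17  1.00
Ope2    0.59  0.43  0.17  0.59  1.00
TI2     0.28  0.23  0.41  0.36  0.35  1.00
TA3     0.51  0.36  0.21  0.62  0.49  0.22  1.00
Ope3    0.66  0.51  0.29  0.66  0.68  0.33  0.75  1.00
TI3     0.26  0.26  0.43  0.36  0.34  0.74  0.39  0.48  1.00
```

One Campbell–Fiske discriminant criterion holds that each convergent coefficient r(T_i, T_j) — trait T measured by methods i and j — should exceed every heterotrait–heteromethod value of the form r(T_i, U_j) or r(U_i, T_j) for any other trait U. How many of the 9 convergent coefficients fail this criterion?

4

Convergent coefficients and their comparison sets:
TA (methods 1·2): 0.62 vs {0.59, 0.36, 0.28, 0.17} → pass.
TA (methods 1·3): 0.51 vs {0.66, 0.36, 0.26, 0.21} → fail.
TA (methods 2·3): 0.62 vs {0.66, 0.49, 0.36, 0.22} → fail.
Ope (methods 1·2): 0.43 vs {0.36, 0.59, 0.23, 0.17} → fail.
Ope (methods 1·3): 0.51 vs {0.36, 0.66, 0.26, 0.29} → fail.
Ope (methods 2·3): 0.68 vs {0.49, 0.66, 0.34, 0.33} → pass.
TI (methods 1·2): 0.41 vs {0.17, 0.28, 0.17, 0.23} → pass.
TI (methods 1·3): 0.43 vs {0.21, 0.26, 0.29, 0.26} → pass.
TI (methods 2·3): 0.74 vs {0.22, 0.36, 0.33, 0.34} → pass.
4 of 9 fail.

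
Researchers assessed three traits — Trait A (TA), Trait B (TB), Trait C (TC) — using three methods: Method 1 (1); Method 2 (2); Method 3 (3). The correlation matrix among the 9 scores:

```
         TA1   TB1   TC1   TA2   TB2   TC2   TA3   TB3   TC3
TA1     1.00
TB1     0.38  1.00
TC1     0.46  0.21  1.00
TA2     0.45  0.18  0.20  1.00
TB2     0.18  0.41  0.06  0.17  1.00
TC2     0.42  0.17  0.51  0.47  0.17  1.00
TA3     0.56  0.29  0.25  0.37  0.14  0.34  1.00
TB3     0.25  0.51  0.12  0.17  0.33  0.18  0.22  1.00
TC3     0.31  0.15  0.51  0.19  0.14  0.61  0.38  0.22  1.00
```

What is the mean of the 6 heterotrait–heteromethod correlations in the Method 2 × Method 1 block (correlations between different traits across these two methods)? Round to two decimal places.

HTHM values (method 2 × method 1): 0.18, 0.20, 0.18, 0.06, 0.42, 0.17; mean = 1.21/6 = 0.20.

0.20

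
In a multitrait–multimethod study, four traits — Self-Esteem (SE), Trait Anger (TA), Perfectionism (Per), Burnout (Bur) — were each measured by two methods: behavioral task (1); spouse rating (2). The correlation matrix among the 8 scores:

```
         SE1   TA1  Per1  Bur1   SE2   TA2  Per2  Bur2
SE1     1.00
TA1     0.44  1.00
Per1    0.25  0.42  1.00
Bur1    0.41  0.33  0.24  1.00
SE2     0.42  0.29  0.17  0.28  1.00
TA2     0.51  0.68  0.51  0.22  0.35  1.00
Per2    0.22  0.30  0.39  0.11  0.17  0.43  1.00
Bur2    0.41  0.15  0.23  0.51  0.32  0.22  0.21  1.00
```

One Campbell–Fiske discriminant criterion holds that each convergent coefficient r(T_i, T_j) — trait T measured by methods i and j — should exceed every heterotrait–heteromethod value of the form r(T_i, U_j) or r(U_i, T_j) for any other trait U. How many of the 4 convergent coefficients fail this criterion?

2

Checking each validity diagonal entry against its comparison values:
SE (methods 1·2): 0.42 vs {0.51, 0.29, 0.22, 0.17, 0.41, 0.28} → fail.
TA (methods 1·2): 0.68 vs {0.29, 0.51, 0.30, 0.51, 0.15, 0.22} → pass.
Per (methods 1·2): 0.39 vs {0.17, 0.22, 0.51, 0.30, 0.23, 0.11} → fail.
Bur (methods 1·2): 0.51 vs {0.28, 0.41, 0.22, 0.15, 0.11, 0.23} → pass.
2 of 4 fail.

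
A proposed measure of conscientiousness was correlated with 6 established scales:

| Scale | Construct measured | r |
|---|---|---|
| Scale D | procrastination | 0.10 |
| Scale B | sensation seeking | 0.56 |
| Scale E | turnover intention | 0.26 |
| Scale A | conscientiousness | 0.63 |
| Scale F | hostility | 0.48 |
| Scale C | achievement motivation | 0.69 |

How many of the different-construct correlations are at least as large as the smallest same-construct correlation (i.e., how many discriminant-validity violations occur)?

1

Convergent (same construct = conscientiousness): Scale A.
Smallest convergent = 0.63. Discriminant values: 0.10, 0.56, 0.26, 0.48, 0.69; count ≥ 0.63 → 1.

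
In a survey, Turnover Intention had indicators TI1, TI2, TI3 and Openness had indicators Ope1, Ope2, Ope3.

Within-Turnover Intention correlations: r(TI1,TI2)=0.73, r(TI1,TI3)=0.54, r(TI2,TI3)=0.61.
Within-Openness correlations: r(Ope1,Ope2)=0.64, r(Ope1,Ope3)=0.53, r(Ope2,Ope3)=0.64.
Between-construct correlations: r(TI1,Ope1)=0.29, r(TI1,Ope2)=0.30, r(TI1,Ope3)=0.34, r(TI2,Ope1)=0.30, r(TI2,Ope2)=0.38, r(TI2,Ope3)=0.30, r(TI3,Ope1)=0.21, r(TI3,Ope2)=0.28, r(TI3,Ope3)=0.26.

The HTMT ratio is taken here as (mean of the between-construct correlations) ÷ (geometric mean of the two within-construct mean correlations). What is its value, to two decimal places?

Between-construct mean = 2.66/9 = 0.2956.
Mean within-TI = 1.88/3 = 0.6267; mean within-Ope = 1.81/3 = 0.6033.
Geometric mean = √(0.6267 × 0.6033) = 0.6149.
HTMT = 0.2956 / 0.6149 = 0.48.

0.48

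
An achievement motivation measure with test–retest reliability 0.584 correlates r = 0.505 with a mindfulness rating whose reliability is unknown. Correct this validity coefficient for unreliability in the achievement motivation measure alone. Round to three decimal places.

Single correction: r_c = r_obs / √r_xx = 0.505 / √0.584 = 0.505 / 0.7642 ≈ 0.661.

0.661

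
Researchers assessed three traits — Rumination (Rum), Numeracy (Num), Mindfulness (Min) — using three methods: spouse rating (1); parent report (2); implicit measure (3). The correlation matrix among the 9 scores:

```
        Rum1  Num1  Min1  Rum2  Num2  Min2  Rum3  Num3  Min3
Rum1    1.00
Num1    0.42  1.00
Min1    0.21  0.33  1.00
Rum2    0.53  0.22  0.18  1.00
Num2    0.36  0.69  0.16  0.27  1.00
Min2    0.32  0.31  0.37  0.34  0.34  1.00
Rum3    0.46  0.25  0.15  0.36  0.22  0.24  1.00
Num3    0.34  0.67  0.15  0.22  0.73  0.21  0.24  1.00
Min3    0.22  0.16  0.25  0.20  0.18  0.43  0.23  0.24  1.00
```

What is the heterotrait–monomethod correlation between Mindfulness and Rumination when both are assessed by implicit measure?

Different traits, same method: r(Min3, Rum3) = 0.23.

0.23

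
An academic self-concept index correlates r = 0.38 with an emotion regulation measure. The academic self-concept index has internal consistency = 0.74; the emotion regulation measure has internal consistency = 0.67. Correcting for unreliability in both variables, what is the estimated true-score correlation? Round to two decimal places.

0.54

r_true = r_obs / √(r_xx · r_yy) = 0.38 / √(0.74 × 0.67) = 0.38 / √0.4958 = 0.38 / 0.7041 ≈ 0.54.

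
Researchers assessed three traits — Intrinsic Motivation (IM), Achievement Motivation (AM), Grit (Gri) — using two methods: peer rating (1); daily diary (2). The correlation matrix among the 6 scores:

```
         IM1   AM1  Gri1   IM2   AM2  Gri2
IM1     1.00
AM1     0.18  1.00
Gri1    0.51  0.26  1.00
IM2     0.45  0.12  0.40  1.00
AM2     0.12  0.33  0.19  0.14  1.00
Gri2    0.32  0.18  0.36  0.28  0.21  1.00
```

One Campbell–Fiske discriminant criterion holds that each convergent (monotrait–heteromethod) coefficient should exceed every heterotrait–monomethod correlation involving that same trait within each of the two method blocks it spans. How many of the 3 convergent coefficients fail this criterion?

Each convergent coefficient versus the relevant comparison correlations:
IM (methods 1·2): 0.45 vs {0.18, 0.14, 0.51, 0.28} → fail.
AM (methods 1·2): 0.33 vs {0.18, 0.14, 0.26, 0.21} → pass.
Gri (methods 1·2): 0.36 vs {0.51, 0.28, 0.26, 0.21} → fail.
2 of 3 fail.

2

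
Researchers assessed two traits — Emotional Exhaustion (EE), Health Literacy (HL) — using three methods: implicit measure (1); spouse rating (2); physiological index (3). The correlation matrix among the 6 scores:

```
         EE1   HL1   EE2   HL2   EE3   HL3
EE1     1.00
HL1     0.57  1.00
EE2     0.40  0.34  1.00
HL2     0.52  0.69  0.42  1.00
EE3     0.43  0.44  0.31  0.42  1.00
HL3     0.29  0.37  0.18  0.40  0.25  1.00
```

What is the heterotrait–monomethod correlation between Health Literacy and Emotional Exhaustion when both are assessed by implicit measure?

Different traits, same method: r(HL1, EE1) = 0.57.

0.57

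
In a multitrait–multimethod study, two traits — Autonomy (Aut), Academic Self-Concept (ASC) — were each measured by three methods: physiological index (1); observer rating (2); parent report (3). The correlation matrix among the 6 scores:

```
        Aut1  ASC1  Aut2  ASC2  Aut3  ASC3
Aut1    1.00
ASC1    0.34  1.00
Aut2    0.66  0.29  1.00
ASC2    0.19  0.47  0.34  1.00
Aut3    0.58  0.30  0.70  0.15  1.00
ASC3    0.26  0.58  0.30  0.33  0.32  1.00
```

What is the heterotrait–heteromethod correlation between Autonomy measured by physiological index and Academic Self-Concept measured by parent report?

Different traits and methods: r(Aut1, ASC3) = 0.26.

0.26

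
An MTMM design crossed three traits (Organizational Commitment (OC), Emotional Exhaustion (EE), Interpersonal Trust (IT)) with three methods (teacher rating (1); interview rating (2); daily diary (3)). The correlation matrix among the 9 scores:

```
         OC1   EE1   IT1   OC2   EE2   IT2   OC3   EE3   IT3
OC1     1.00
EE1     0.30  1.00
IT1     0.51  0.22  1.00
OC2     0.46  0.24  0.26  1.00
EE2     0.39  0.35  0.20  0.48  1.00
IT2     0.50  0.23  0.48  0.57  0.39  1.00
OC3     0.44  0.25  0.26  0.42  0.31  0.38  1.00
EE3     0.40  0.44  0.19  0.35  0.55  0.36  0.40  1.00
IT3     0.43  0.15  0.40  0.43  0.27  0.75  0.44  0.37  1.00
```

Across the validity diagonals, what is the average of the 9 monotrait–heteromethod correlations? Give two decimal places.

0.48

Convergent values: 0.46, 0.44, 0.42, 0.35, 0.44, 0.55, 0.48, 0.40, 0.75; mean = 4.29/9 = 0.48.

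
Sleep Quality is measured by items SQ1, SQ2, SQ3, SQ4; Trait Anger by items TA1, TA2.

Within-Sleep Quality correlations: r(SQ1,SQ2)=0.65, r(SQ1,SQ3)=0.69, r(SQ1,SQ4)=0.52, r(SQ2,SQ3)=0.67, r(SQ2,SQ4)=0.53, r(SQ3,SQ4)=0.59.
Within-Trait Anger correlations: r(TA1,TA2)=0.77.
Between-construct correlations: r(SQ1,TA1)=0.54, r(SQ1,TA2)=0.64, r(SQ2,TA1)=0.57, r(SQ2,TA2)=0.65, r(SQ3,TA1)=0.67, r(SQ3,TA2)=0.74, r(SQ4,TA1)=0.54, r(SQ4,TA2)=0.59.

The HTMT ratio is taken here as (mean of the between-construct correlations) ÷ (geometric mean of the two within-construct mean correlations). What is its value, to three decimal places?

0.902

Mean between = 4.94/8 = 0.6175.
Mean within-SQ = 3.65/6 = 0.6083; mean within-TA = 0.77/1 = 0.7700.
Geometric mean = √(0.6083 × 0.7700) = 0.6844.
HTMT = 0.6175 / 0.6844 = 0.902.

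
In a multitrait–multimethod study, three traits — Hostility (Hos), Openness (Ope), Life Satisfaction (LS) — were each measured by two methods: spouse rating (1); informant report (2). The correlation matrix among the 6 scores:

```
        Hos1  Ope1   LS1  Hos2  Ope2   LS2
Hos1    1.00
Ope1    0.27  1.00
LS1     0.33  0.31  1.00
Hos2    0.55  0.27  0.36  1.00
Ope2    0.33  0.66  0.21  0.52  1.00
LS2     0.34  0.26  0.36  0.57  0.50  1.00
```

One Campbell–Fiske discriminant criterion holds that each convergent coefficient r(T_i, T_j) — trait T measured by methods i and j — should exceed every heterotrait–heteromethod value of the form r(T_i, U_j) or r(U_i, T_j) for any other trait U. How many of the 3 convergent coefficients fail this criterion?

Checking each validity diagonal entry against its comparison values:
Hos (methods 1·2): 0.55 vs {0.33, 0.27, 0.34, 0.36} → pass.
Ope (methods 1·2): 0.66 vs {0.27, 0.33, 0.26, 0.21} → pass.
LS (methods 1·2): 0.36 vs {0.36, 0.34, 0.21, 0.26} → fail.
1 of 3 fail.

1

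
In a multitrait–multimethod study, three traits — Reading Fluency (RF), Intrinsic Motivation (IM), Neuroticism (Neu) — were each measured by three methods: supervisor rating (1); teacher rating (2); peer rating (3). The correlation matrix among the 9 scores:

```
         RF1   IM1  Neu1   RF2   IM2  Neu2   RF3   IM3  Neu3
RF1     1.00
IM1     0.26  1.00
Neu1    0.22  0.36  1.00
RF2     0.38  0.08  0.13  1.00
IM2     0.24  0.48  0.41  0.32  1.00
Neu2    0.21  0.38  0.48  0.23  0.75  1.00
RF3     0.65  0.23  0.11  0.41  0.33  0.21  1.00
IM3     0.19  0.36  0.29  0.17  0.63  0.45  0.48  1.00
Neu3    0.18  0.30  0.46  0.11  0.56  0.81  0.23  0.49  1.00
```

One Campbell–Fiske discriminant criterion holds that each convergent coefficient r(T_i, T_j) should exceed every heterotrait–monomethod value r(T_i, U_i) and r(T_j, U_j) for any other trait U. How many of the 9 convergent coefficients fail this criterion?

6

Each convergent coefficient versus the relevant comparison correlations:
RF (methods 1·2): 0.38 vs {0.26, 0.32, 0.22, 0.23} → pass.
RF (methods 1·3): 0.65 vs {0.26, 0.48, 0.22, 0.23} → pass.
RF (methods 2·3): 0.41 vs {0.32, 0.48, 0.23, 0.23} → fail.
IM (methods 1·2): 0.48 vs {0.26, 0.32, 0.36, 0.75} → fail.
IM (methods 1·3): 0.36 vs {0.26, 0.48, 0.36, 0.49} → fail.
IM (methods 2·3): 0.63 vs {0.32, 0.48, 0.75, 0.49} → fail.
Neu (methods 1·2): 0.48 vs {0.22, 0.23, 0.36, 0.75} → fail.
Neu (methods 1·3): 0.46 vs {0.22, 0.23, 0.36, 0.49} → fail.
Neu (methods 2·3): 0.81 vs {0.23, 0.23, 0.75, 0.49} → pass.
6 of 9 fail.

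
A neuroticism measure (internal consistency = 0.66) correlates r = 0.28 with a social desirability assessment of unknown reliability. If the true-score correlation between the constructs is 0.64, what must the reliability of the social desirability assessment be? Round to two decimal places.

r_true = r_obs / √(r_xx · r_yy) ⇒ 0.64 = 0.28 / √(0.66 · r_yy).
√(0.66 · r_yy) = 0.28 / 0.64 = 0.4375; 0.66 · r_yy = 0.1914; r_yy = 0.1914 / 0.66 ≈ 0.29.

0.29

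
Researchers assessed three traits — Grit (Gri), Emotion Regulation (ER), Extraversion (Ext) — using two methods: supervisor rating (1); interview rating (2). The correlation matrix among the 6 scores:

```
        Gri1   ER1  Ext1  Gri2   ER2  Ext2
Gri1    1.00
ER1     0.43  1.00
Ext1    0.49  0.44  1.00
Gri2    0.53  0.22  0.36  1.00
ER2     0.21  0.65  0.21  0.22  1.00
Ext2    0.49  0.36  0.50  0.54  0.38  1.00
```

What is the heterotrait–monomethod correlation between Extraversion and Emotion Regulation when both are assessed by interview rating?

Different traits, same method: r(Ext2, ER2) = 0.38.

0.38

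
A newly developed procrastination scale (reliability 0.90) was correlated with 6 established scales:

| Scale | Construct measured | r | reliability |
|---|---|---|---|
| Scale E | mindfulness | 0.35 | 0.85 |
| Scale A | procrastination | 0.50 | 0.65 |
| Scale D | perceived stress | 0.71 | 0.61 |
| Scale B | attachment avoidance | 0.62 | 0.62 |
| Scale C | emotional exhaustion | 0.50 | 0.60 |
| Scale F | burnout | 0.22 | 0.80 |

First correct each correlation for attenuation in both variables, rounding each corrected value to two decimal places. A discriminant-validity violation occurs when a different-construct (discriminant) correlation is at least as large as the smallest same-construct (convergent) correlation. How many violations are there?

3

Disattenuated r (r / √(r_scale · r_new)):
  Scale E (disc): 0.35 / √(0.85·0.90) = 0.40
  Scale A (conv): 0.50 / √(0.65·0.90) = 0.65
  Scale D (disc): 0.71 / √(0.61·0.90) = 0.96
  Scale B (disc): 0.62 / √(0.62·0.90) = 0.83
  Scale C (disc): 0.50 / √(0.60·0.90) = 0.68
  Scale F (disc): 0.22 / √(0.80·0.90) = 0.26
Smallest convergent = 0.65. Discriminant values: 0.40, 0.96, 0.83, 0.68, 0.26; count ≥ 0.65 → 3.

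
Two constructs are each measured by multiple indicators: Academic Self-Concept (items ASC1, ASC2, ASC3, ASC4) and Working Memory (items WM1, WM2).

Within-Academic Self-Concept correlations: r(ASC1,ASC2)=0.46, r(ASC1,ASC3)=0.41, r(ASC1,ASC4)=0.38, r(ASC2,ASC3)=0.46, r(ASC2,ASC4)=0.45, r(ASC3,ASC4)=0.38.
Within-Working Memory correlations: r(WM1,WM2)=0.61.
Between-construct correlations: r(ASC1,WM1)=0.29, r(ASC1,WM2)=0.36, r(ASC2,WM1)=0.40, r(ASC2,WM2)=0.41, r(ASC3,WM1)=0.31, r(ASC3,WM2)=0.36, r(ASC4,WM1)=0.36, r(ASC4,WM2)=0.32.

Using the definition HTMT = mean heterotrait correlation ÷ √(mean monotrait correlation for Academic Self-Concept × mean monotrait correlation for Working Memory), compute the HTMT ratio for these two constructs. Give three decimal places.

0.691

Between-construct mean = 2.81/8 = 0.3513.
Mean within-ASC = 2.54/6 = 0.4233; mean within-WM = 0.61/1 = 0.6100.
Geometric mean = √(0.4233 × 0.6100) = 0.5081.
HTMT = 0.3513 / 0.5081 = 0.691.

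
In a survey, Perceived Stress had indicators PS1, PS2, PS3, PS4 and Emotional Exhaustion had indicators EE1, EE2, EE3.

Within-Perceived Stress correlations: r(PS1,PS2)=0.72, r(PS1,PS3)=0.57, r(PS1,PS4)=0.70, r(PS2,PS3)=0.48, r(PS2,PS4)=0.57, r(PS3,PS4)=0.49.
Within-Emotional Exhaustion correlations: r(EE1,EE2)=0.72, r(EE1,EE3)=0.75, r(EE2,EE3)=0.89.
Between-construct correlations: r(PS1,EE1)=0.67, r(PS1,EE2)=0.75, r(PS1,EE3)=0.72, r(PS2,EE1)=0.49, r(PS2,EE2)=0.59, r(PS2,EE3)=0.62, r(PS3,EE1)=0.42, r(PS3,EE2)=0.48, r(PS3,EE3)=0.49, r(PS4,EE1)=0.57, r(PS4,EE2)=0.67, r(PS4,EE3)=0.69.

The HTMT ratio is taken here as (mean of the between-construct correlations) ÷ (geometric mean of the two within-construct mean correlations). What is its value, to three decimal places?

0.877

Between-construct mean = 7.16/12 = 0.5967.
Mean within-PS = 3.53/6 = 0.5883; mean within-EE = 2.36/3 = 0.7867.
Geometric mean = √(0.5883 × 0.7867) = 0.6803.
HTMT = 0.5967 / 0.6803 = 0.877.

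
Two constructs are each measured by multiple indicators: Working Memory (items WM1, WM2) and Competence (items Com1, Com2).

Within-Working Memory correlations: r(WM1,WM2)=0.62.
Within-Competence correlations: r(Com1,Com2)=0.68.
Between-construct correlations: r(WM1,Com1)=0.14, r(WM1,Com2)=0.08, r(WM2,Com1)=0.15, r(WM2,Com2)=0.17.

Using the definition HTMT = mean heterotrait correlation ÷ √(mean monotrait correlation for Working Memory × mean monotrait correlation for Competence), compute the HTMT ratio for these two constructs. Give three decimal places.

Mean heterotrait r = 0.54/4 = 0.1350.
Mean within-WM = 0.62/1 = 0.6200; mean within-Com = 0.68/1 = 0.6800.
Geometric mean = √(0.6200 × 0.6800) = 0.6493.
HTMT = 0.1350 / 0.6493 = 0.208.

0.208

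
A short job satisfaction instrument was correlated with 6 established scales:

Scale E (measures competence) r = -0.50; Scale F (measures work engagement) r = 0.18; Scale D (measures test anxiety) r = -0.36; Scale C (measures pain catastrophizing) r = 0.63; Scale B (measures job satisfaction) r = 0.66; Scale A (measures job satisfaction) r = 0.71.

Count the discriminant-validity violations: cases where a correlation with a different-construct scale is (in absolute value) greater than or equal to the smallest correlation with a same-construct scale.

0

Convergent (same construct = job satisfaction): Scale B, Scale A.
Smallest convergent = 0.66. Discriminant |r|: 0.50, 0.18, 0.36, 0.63; count ≥ 0.66 → 0.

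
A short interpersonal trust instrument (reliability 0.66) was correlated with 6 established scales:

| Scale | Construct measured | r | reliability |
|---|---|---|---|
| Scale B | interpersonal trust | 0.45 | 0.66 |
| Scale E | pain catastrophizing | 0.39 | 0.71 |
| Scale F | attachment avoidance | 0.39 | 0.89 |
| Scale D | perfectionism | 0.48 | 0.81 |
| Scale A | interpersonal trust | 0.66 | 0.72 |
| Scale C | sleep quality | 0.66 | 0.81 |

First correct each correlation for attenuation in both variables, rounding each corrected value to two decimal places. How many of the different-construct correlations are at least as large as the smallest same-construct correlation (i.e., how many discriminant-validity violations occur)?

Disattenuated r (r / √(r_scale · r_new)):
  Scale B (conv): 0.45 / √(0.66·0.66) = 0.68
  Scale E (disc): 0.39 / √(0.71·0.66) = 0.57
  Scale F (disc): 0.39 / √(0.89·0.66) = 0.51
  Scale D (disc): 0.48 / √(0.81·0.66) = 0.66
  Scale A (conv): 0.66 / √(0.72·0.66) = 0.96
  Scale C (disc): 0.66 / √(0.81·0.66) = 0.90
Smallest convergent = 0.68. Discriminant values: 0.57, 0.51, 0.66, 0.90; count ≥ 0.68 → 1.

1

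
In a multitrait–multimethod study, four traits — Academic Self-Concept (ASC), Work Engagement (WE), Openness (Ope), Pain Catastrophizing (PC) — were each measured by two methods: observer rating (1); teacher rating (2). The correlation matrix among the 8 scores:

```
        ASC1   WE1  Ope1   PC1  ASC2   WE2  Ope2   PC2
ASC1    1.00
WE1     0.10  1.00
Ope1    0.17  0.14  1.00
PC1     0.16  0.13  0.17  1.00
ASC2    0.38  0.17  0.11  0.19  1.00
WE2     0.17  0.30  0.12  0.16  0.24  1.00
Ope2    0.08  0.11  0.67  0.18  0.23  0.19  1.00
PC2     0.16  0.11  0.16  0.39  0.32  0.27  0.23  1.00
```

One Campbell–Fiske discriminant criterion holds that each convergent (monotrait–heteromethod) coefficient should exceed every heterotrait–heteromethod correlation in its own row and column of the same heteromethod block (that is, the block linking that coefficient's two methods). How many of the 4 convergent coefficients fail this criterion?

0

Convergent coefficients and their comparison sets:
ASC (methods 1·2): 0.38 vs {0.17, 0.17, 0.08, 0.11, 0.16, 0.19} → pass.
WE (methods 1·2): 0.30 vs {0.17, 0.17, 0.11, 0.12, 0.11, 0.16} → pass.
Ope (methods 1·2): 0.67 vs {0.11, 0.08, 0.12, 0.11, 0.16, 0.18} → pass.
PC (methods 1·2): 0.39 vs {0.19, 0.16, 0.16, 0.11, 0.18, 0.16} → pass.
0 of 4 fail.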